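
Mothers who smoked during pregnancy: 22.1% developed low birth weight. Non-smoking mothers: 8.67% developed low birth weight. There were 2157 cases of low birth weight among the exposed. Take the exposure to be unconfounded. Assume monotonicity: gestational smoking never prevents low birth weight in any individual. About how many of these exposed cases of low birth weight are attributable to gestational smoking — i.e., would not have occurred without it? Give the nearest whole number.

about 1311 cases

p₁ = 0.221, p₀ = 0.0867.
PN = (p₁ − p₀)/p₁ = (0.221 − 0.0867) / 0.221 ≈ 0.60769.
Attributable cases ≈ PN × (exposed cases) = 0.60769 × 2157 ≈ 1310.79.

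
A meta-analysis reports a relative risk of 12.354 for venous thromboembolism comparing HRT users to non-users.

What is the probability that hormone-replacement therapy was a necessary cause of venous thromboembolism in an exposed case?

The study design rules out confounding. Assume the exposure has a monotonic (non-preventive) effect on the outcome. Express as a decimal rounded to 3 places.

PN ≈ 0.919

Under exogeneity and monotonicity, PN = (RR − 1) / RR = 1 − 1/RR.
PN = (12.354 − 1) / 12.354 = 11.35 / 12.354 ≈ 0.9191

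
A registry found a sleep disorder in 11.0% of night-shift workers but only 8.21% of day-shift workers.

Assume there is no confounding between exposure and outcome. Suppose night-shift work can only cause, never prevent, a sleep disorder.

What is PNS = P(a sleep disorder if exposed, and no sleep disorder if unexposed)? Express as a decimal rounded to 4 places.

PNS ≈ 0.0279

p₁ = 0.11, p₀ = 0.0821.
Under exogeneity and monotonicity, PNS = p₁ − p₀.
PNS = 0.11 − 0.0821 = 0.0279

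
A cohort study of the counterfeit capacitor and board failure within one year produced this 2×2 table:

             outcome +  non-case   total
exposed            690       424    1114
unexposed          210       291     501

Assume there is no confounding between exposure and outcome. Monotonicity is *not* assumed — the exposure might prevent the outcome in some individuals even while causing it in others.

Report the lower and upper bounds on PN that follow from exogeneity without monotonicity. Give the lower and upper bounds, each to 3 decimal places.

0.323 ≤ PN ≤ 0.938

p₁ = P(outcome | exposed) = 690/1114 = 0.61939
p₀ = P(outcome | unexposed) = 210/501 = 0.41916
Under exogeneity alone the bounds on PN are max{0,(p₁−p₀)/p₁} ≤ PN ≤ min{1,(1−p₀)/p₁}.
  lower = (p₁ − p₀)/p₁ = 0.20023 / 0.61939 ≈ 0.3233
  upper = min{1, (1 − p₀)/p₁} = 0.58084 / 0.61939 ≈ 0.9378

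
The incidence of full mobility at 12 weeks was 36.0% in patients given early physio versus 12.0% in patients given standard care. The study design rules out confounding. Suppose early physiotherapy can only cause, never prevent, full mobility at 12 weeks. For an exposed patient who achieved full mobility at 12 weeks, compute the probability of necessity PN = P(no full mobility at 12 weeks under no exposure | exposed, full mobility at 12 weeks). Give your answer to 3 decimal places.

p₁ = 0.36, p₀ = 0.12.
Under exogeneity and monotonicity, PN = (p₁ − p₀) / p₁.
PN = (0.36 − 0.12) / 0.36 = 0.24 / 0.36 ≈ 0.6667

PN ≈ 0.667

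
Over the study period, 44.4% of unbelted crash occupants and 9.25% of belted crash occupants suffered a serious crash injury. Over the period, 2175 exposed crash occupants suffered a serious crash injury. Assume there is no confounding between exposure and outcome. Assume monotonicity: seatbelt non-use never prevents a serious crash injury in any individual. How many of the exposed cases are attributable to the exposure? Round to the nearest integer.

p₁ = 0.444, p₀ = 0.0925.
PN = (p₁ − p₀)/p₁ = (0.444 − 0.0925) / 0.444 ≈ 0.79167.
Attributable cases ≈ PN × (exposed cases) = 0.79167 × 2175 ≈ 1721.88.

about 1722 cases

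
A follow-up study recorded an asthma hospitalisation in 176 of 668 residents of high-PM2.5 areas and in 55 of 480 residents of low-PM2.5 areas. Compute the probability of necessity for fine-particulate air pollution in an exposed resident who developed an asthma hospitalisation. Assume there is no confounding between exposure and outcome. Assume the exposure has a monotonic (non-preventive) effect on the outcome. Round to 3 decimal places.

p₁ = P(outcome | exposed) = 176/668 = 0.26347
p₀ = P(outcome | unexposed) = 55/480 = 0.11458
Under exogeneity and monotonicity, PN = (p₁ − p₀) / p₁.
PN = (0.26347 − 0.11458) / 0.26347 = 0.14889 / 0.26347 ≈ 0.5651

PN ≈ 0.565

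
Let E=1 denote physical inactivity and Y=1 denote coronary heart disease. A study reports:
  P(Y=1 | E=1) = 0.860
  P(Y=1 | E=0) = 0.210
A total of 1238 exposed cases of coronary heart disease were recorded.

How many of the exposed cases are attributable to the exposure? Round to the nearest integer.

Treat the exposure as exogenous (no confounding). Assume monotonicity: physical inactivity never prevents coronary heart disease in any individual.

Let p₁ = 0.86, p₀ = 0.21.
PN = (p₁ − p₀)/p₁ = (0.86 − 0.21) / 0.86 ≈ 0.75581.
Attributable cases ≈ PN × (exposed cases) = 0.75581 × 1238 ≈ 935.70.

about 936 cases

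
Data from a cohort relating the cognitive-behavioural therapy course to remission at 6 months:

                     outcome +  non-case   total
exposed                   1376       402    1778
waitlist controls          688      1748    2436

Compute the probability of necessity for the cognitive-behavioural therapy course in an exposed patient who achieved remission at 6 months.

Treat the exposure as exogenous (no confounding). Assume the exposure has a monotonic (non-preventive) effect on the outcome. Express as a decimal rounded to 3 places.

PN ≈ 0.635

p₁ = P(outcome | exposed) = 1376/1778 = 0.7739
p₀ = P(outcome | unexposed) = 688/2436 = 0.28243
Under exogeneity and monotonicity, PN = (p₁ − p₀)/p₁.
PN = (0.7739 − 0.28243) / 0.7739 ≈ 0.6351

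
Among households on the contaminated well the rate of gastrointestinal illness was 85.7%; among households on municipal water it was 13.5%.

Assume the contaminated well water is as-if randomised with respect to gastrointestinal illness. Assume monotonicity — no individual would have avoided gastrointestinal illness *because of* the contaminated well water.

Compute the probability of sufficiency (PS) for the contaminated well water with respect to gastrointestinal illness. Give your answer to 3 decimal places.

PS ≈ 0.835

p₁ = 0.857, p₀ = 0.135.
Under exogeneity and monotonicity, PS = (p₁ − p₀) / (1 − p₀).
PS = (0.857 − 0.135) / (1 − 0.135) = 0.722 / 0.865 ≈ 0.8347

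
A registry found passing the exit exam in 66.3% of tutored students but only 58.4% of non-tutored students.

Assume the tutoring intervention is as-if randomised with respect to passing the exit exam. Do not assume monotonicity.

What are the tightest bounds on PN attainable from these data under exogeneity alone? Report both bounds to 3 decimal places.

p₁ = 0.663, p₀ = 0.584.
Under exogeneity alone the bounds on PN are max{0,(p₁−p₀)/p₁} ≤ PN ≤ min{1,(1−p₀)/p₁}.
  lower = (p₁ − p₀)/p₁ = 0.079 / 0.663 ≈ 0.1192
  upper = min{1, (1 − p₀)/p₁} = 0.416 / 0.663 ≈ 0.6275

0.119 ≤ PN ≤ 0.627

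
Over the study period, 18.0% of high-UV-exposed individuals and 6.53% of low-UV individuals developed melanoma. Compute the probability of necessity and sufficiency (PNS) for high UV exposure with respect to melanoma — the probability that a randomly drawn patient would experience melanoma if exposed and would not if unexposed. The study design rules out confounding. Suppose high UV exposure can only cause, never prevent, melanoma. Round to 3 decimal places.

p₁ = 0.18, p₀ = 0.0653.
Under exogeneity and monotonicity, PNS = p₁ − p₀.
PNS = 0.18 − 0.0653 = 0.1147

PNS ≈ 0.115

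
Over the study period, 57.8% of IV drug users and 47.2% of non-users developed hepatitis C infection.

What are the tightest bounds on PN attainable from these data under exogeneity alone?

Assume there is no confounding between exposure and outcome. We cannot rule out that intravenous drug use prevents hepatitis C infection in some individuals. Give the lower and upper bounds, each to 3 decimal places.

0.183 ≤ PN ≤ 0.913

p₁ = 0.578, p₀ = 0.472.
Under exogeneity alone the bounds on PN are max{0,(p₁−p₀)/p₁} ≤ PN ≤ min{1,(1−p₀)/p₁}.
  lower = (p₁ − p₀)/p₁ = 0.106 / 0.578 ≈ 0.1834
  upper = min{1, (1 − p₀)/p₁} = 0.528 / 0.578 ≈ 0.9135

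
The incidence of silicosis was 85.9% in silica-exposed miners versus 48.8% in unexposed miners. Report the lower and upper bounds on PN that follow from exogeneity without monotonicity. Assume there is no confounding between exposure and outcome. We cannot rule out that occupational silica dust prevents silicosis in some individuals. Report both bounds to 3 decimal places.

0.432 ≤ PN ≤ 0.596

p₁ = 0.859, p₀ = 0.488.
Under exogeneity alone the bounds on PN are max{0,(p₁−p₀)/p₁} ≤ PN ≤ min{1,(1−p₀)/p₁}.
  lower = (p₁ − p₀)/p₁ = 0.371 / 0.859 ≈ 0.4319
  upper = min{1, (1 − p₀)/p₁} = 0.512 / 0.859 ≈ 0.5960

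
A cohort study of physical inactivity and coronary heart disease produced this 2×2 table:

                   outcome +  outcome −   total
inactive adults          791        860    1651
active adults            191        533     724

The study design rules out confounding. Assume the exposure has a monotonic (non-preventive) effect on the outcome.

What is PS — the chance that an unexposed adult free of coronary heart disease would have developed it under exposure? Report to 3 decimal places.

PS ≈ 0.292

p₁ = P(outcome | exposed) = 791/1651 = 0.4791
p₀ = P(outcome | unexposed) = 191/724 = 0.26381
Under exogeneity and monotonicity, PS = (p₁ − p₀) / (1 − p₀).
PS = (0.4791 − 0.26381) / (1 − 0.26381) = 0.21529 / 0.73619 ≈ 0.2924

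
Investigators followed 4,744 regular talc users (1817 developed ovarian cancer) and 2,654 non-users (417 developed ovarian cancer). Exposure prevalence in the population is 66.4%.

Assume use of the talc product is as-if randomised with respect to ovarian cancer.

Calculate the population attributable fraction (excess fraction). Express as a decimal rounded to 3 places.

PAF ≈ 0.488

p₁ = P(outcome | exposed) = 1817/4744 = 0.38301
p₀ = P(outcome | unexposed) = 417/2654 = 0.15712
Overall risk P(Y=1) = π·p₁ + (1−π)·p₀ = 0.664×0.38301 + 0.336×0.15712 = 0.30711.
Under exogeneity, PAF = [P(Y=1) − p₀] / P(Y=1).
PAF = (0.30711 − 0.15712) / 0.30711 ≈ 0.4884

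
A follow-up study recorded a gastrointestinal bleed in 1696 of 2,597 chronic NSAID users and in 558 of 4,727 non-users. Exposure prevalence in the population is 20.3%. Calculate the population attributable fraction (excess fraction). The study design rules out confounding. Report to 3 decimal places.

p₁ = P(outcome | exposed) = 1696/2597 = 0.65306
p₀ = P(outcome | unexposed) = 558/4727 = 0.11805
Overall risk P(Y=1) = π·p₁ + (1−π)·p₀ = 0.203×0.65306 + 0.797×0.11805 = 0.22665.
Under exogeneity, PAF = [P(Y=1) − p₀] / P(Y=1).
PAF = (0.22665 − 0.11805) / 0.22665 ≈ 0.4792

PAF ≈ 0.479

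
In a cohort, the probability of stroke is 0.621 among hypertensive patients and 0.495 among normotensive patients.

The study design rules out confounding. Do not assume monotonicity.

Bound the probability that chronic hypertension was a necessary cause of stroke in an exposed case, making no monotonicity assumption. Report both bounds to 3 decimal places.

Let p₁ = 0.621, p₀ = 0.495.
Under exogeneity alone the bounds on PN are max{0,(p₁−p₀)/p₁} ≤ PN ≤ min{1,(1−p₀)/p₁}.
  lower = (p₁ − p₀)/p₁ = 0.126 / 0.621 ≈ 0.2029
  upper = min{1, (1 − p₀)/p₁} = 0.505 / 0.621 ≈ 0.8132

0.203 ≤ PN ≤ 0.813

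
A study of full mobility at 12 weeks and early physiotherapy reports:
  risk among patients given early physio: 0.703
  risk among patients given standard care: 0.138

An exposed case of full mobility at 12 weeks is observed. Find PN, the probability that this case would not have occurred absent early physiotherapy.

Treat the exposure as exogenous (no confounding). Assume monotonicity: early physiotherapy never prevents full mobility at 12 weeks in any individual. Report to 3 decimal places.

PN ≈ 0.804

Let p₁ = 0.703, p₀ = 0.138.
Under exogeneity and monotonicity, PN = (p₁ − p₀) / p₁.
PN = (0.703 − 0.138) / 0.703 = 0.565 / 0.703 ≈ 0.8037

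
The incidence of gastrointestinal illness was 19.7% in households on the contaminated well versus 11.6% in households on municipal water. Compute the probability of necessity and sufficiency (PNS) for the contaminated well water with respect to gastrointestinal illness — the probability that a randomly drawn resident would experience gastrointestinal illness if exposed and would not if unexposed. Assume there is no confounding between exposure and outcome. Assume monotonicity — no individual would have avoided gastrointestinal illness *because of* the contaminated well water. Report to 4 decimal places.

p₁ = 0.197, p₀ = 0.116.
Under exogeneity and monotonicity, PNS = p₁ − p₀.
PNS = 0.197 − 0.116 = 0.081

PNS ≈ 0.0810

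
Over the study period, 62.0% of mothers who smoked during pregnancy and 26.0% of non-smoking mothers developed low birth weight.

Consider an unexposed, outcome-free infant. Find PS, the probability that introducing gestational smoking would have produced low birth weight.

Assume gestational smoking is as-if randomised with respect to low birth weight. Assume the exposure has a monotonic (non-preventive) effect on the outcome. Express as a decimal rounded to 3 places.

PS ≈ 0.486

p₁ = 0.62, p₀ = 0.26.
Under exogeneity and monotonicity, PS = (p₁ − p₀) / (1 − p₀).
PS = (0.62 − 0.26) / (1 − 0.26) = 0.36 / 0.74 ≈ 0.4865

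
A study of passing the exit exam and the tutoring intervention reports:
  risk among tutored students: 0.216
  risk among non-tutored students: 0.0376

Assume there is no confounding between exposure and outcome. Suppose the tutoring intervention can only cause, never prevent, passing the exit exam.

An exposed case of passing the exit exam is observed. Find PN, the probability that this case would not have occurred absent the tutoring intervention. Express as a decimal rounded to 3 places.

Let p₁ = 0.216, p₀ = 0.0376.
Under exogeneity and monotonicity, PN = (p₁ − p₀) / p₁.
PN = (0.216 − 0.0376) / 0.216 = 0.1784 / 0.216 ≈ 0.8259

PN ≈ 0.826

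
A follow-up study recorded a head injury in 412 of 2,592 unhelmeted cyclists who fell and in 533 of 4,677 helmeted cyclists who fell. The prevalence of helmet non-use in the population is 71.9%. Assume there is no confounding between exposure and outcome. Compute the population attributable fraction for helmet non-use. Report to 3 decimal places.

p₁ = P(outcome | exposed) = 412/2592 = 0.15895
p₀ = P(outcome | unexposed) = 533/4677 = 0.11396
Overall risk P(Y=1) = π·p₁ + (1−π)·p₀ = 0.719×0.15895 + 0.281×0.11396 = 0.14631.
Under exogeneity, PAF = [P(Y=1) − p₀] / P(Y=1).
PAF = (0.14631 − 0.11396) / 0.14631 ≈ 0.2211

PAF ≈ 0.221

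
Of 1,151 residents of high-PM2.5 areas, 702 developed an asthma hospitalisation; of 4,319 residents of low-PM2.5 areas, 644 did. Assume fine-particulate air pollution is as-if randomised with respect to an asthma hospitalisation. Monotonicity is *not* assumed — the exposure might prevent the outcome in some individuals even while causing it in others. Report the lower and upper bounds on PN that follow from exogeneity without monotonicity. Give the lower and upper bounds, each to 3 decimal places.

0.756 ≤ PN ≤ 1.000

p₁ = P(outcome | exposed) = 702/1151 = 0.6099
p₀ = P(outcome | unexposed) = 644/4319 = 0.14911
Under exogeneity alone the bounds on PN are max{0,(p₁−p₀)/p₁} ≤ PN ≤ min{1,(1−p₀)/p₁}.
  lower = (p₁ − p₀)/p₁ = 0.4608 / 0.6099 ≈ 0.7555
  upper = min{1, (1 − p₀)/p₁} = 0.85089 / 0.6099 ≈ 1.3951 → capped at 1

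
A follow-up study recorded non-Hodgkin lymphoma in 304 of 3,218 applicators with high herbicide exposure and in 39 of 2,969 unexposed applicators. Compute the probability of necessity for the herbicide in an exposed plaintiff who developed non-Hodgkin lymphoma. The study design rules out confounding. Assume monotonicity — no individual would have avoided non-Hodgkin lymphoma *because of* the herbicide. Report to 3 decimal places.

p₁ = P(outcome | exposed) = 304/3218 = 0.094469
p₀ = P(outcome | unexposed) = 39/2969 = 0.013136
Under exogeneity and monotonicity, PN = (p₁ − p₀) / p₁.
PN = (0.094469 − 0.013136) / 0.094469 = 0.081333 / 0.094469 ≈ 0.8610

PN ≈ 0.861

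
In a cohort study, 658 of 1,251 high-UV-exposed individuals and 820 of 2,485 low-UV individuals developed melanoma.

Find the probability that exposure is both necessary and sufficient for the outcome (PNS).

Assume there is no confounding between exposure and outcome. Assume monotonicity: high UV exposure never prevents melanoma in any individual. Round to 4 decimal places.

PNS ≈ 0.1960

p₁ = P(outcome | exposed) = 658/1251 = 0.52598
p₀ = P(outcome | unexposed) = 820/2485 = 0.32998
Under exogeneity and monotonicity, PNS = p₁ − p₀.
PNS = 0.52598 − 0.32998 = 0.196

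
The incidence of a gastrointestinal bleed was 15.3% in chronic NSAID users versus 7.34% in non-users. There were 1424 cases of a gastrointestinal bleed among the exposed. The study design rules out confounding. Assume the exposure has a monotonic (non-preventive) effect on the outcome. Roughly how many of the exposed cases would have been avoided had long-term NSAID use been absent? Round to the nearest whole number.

about 741 cases

p₁ = 0.153, p₀ = 0.0734.
PN = (p₁ − p₀)/p₁ = (0.153 − 0.0734) / 0.153 ≈ 0.52026.
Attributable cases ≈ PN × (exposed cases) = 0.52026 × 1424 ≈ 740.85.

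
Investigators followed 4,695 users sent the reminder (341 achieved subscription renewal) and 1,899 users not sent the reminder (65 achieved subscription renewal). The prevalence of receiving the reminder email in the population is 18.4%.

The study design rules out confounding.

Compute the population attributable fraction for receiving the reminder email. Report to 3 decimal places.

PAF ≈ 0.171

p₁ = P(outcome | exposed) = 341/4695 = 0.07263
p₀ = P(outcome | unexposed) = 65/1899 = 0.034229
Overall risk P(Y=1) = π·p₁ + (1−π)·p₀ = 0.184×0.07263 + 0.816×0.034229 = 0.041294.
Under exogeneity, PAF = [P(Y=1) − p₀] / P(Y=1).
PAF = (0.041294 − 0.034229) / 0.041294 ≈ 0.1711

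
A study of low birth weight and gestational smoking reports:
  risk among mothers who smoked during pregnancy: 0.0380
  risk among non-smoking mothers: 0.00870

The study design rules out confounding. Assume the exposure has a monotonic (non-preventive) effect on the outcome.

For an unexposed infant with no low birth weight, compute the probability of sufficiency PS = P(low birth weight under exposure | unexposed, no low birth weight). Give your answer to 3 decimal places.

Let p₁ = 0.038, p₀ = 0.0087.
Under exogeneity and monotonicity, PS = (p₁ − p₀) / (1 − p₀).
PS = (0.038 − 0.0087) / (1 − 0.0087) = 0.0293 / 0.9913 ≈ 0.0296

PS ≈ 0.030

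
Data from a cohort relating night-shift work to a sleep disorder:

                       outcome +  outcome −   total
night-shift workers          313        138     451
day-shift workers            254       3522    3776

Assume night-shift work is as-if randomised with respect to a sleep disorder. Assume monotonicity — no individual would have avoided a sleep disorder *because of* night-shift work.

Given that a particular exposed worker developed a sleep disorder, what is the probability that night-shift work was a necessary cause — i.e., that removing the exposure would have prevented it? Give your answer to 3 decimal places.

PN ≈ 0.903

p₁ = P(outcome | exposed) = 313/451 = 0.69401
p₀ = P(outcome | unexposed) = 254/3776 = 0.067267
Under exogeneity and monotonicity, PN = (p₁ − p₀)/p₁.
PN = (0.69401 − 0.067267) / 0.69401 ≈ 0.9031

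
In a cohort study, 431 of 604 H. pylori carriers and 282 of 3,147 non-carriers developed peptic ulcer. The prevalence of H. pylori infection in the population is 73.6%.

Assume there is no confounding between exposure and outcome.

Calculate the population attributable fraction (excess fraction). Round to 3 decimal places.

PAF ≈ 0.837

p₁ = P(outcome | exposed) = 431/604 = 0.71358
p₀ = P(outcome | unexposed) = 282/3147 = 0.089609
Overall risk P(Y=1) = π·p₁ + (1−π)·p₀ = 0.736×0.71358 + 0.264×0.089609 = 0.54885.
Under exogeneity, PAF = [P(Y=1) − p₀] / P(Y=1).
PAF = (0.54885 − 0.089609) / 0.54885 ≈ 0.8367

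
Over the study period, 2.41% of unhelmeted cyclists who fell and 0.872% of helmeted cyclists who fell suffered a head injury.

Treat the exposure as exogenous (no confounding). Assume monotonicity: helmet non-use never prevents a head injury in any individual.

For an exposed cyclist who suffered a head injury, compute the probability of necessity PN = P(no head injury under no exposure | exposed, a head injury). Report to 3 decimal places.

PN ≈ 0.638

p₁ = 0.0241, p₀ = 0.00872.
Under exogeneity and monotonicity, PN = (p₁ − p₀) / p₁.
PN = (0.0241 − 0.00872) / 0.0241 = 0.01538 / 0.0241 ≈ 0.6382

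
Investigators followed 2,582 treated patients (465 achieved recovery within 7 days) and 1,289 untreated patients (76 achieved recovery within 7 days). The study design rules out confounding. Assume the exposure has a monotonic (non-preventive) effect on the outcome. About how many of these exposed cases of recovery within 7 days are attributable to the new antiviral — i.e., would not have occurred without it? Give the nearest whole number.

about 313 cases

p₁ = P(outcome | exposed) = 465/2582 = 0.18009
p₀ = P(outcome | unexposed) = 76/1289 = 0.05896
PN = (p₁ − p₀)/p₁ = (0.18009 − 0.05896) / 0.18009 ≈ 0.67261.
Attributable cases ≈ PN × (exposed cases) = 0.67261 × 465 ≈ 312.76.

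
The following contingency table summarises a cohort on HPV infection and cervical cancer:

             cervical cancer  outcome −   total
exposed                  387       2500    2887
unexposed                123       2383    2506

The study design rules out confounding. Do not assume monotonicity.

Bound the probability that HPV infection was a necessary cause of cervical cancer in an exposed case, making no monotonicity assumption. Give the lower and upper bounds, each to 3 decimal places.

0.634 ≤ PN ≤ 1.000

p₁ = P(outcome | exposed) = 387/2887 = 0.13405
p₀ = P(outcome | unexposed) = 123/2506 = 0.049082
Under exogeneity alone the bounds on PN are max{0,(p₁−p₀)/p₁} ≤ PN ≤ min{1,(1−p₀)/p₁}.
  lower = (p₁ − p₀)/p₁ = 0.084967 / 0.13405 ≈ 0.6338
  upper = min{1, (1 − p₀)/p₁} = 0.95092 / 0.13405 ≈ 7.0938 → capped at 1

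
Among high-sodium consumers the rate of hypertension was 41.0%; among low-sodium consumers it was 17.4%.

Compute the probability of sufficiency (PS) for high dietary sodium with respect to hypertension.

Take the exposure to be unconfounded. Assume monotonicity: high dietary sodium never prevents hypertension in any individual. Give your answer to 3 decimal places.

PS ≈ 0.286

p₁ = 0.41, p₀ = 0.174.
Under exogeneity and monotonicity, PS = (p₁ − p₀) / (1 − p₀).
PS = (0.41 − 0.174) / (1 − 0.174) = 0.236 / 0.826 ≈ 0.2857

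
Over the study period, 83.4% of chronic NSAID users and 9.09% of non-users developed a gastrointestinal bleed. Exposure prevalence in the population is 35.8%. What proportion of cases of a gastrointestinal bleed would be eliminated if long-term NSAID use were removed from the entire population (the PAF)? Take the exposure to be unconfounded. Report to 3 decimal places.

PAF ≈ 0.745

p₁ = 0.834, p₀ = 0.0909.
Overall risk P(Y=1) = π·p₁ + (1−π)·p₀ = 0.358×0.834 + 0.642×0.0909 = 0.35693.
Under exogeneity, PAF = [P(Y=1) − p₀] / P(Y=1).
PAF = (0.35693 − 0.0909) / 0.35693 ≈ 0.7453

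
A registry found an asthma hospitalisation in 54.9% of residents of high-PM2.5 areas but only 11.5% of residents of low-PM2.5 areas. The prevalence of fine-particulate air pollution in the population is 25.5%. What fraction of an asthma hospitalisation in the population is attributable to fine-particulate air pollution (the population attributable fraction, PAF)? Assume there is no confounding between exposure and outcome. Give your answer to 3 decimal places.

PAF ≈ 0.490

p₁ = 0.549, p₀ = 0.115.
Overall risk P(Y=1) = π·p₁ + (1−π)·p₀ = 0.255×0.549 + 0.745×0.115 = 0.22567.
Under exogeneity, PAF = [P(Y=1) − p₀] / P(Y=1).
PAF = (0.22567 − 0.115) / 0.22567 ≈ 0.4904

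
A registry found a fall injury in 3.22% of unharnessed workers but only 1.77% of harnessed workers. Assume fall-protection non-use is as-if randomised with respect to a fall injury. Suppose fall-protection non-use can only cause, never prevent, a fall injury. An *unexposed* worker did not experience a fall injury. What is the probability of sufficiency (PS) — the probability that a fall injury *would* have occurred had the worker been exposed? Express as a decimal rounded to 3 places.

PS ≈ 0.015

p₁ = 0.0322, p₀ = 0.0177.
Under exogeneity and monotonicity, PS = (p₁ − p₀) / (1 − p₀).
PS = (0.0322 − 0.0177) / (1 − 0.0177) = 0.0145 / 0.9823 ≈ 0.0148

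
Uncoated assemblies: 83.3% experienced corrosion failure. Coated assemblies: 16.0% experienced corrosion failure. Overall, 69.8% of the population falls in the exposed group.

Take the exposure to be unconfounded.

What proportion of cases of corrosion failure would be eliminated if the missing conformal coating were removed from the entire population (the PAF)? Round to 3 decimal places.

PAF ≈ 0.746

p₁ = 0.833, p₀ = 0.16.
Overall risk P(Y=1) = π·p₁ + (1−π)·p₀ = 0.698×0.833 + 0.302×0.16 = 0.62975.
Under exogeneity, PAF = [P(Y=1) − p₀] / P(Y=1).
PAF = (0.62975 − 0.16) / 0.62975 ≈ 0.7459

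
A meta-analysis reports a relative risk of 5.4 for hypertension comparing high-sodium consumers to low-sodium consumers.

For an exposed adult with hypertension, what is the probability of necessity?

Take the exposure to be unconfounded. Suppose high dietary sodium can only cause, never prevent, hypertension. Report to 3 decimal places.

PN ≈ 0.815

Under exogeneity and monotonicity, PN = (RR − 1) / RR = 1 − 1/RR.
PN = (5.4 − 1) / 5.4 = 4.4 / 5.4 ≈ 0.8148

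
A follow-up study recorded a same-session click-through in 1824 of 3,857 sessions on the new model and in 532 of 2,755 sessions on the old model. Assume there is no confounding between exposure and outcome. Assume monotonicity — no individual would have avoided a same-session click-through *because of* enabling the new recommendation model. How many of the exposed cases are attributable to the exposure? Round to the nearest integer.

p₁ = P(outcome | exposed) = 1824/3857 = 0.47291
p₀ = P(outcome | unexposed) = 532/2755 = 0.1931
PN = (p₁ − p₀)/p₁ = (0.47291 − 0.1931) / 0.47291 ≈ 0.59167.
Attributable cases ≈ PN × (exposed cases) = 0.59167 × 1824 ≈ 1079.20.

about 1079 cases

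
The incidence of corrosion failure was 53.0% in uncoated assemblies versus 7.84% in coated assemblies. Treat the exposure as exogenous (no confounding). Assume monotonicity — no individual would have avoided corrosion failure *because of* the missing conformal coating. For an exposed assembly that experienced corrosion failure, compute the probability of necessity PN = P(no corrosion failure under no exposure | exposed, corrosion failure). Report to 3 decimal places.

p₁ = 0.53, p₀ = 0.0784.
Under exogeneity and monotonicity, PN = (p₁ − p₀) / p₁.
PN = (0.53 − 0.0784) / 0.53 = 0.4516 / 0.53 ≈ 0.8521

PN ≈ 0.852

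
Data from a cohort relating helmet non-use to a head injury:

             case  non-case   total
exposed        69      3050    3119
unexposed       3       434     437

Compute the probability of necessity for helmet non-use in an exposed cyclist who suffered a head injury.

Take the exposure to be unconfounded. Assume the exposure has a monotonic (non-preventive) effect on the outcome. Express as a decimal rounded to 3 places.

PN ≈ 0.690

p₁ = P(outcome | exposed) = 69/3119 = 0.022122
p₀ = P(outcome | unexposed) = 3/437 = 0.006865
Under exogeneity and monotonicity, PN = (p₁ − p₀) / p₁.
PN = (0.022122 − 0.006865) / 0.022122 = 0.015257 / 0.022122 ≈ 0.6897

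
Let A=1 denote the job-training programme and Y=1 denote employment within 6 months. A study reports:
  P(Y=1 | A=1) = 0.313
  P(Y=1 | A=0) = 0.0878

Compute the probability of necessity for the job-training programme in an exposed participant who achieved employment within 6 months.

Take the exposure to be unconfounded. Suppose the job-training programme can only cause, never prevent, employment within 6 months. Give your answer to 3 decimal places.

PN ≈ 0.719

Let p₁ = 0.313, p₀ = 0.0878.
Under exogeneity and monotonicity, PN = (p₁ − p₀) / p₁.
PN = (0.313 − 0.0878) / 0.313 = 0.2252 / 0.313 ≈ 0.7195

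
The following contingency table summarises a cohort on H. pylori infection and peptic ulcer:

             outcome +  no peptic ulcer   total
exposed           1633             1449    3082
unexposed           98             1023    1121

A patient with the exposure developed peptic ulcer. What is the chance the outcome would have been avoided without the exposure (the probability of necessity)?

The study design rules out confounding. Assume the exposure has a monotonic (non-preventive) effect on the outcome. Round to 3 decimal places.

PN ≈ 0.835

p₁ = P(outcome | exposed) = 1633/3082 = 0.52985
p₀ = P(outcome | unexposed) = 98/1121 = 0.087422
Under exogeneity and monotonicity, PN = (p₁ − p₀)/p₁.
PN = (0.52985 − 0.087422) / 0.52985 ≈ 0.8350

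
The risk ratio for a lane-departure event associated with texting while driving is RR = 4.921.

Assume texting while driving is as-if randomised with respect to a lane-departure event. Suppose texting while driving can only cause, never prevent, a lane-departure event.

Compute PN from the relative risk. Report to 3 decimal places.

Under exogeneity and monotonicity, PN = (RR − 1) / RR = 1 − 1/RR.
PN = (4.921 − 1) / 4.921 = 3.921 / 4.921 ≈ 0.7968

PN ≈ 0.797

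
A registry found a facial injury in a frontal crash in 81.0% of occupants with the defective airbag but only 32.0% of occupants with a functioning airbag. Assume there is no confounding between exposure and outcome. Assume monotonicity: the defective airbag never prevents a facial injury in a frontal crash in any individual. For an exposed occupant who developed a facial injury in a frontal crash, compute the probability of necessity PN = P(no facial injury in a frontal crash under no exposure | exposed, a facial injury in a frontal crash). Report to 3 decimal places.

PN ≈ 0.605

p₁ = 0.81, p₀ = 0.32.
Under exogeneity and monotonicity, PN = (p₁ − p₀) / p₁.
PN = (0.81 − 0.32) / 0.81 = 0.49 / 0.81 ≈ 0.6049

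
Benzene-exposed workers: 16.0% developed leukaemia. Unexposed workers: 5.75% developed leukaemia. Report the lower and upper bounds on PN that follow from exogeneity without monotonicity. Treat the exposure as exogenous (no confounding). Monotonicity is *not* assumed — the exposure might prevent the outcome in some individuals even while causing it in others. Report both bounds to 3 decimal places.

p₁ = 0.16, p₀ = 0.0575.
Under exogeneity alone the bounds on PN are max{0,(p₁−p₀)/p₁} ≤ PN ≤ min{1,(1−p₀)/p₁}.
  lower = (p₁ − p₀)/p₁ = 0.1025 / 0.16 ≈ 0.6406
  upper = min{1, (1 − p₀)/p₁} = 0.9425 / 0.16 ≈ 5.8906 → capped at 1

0.641 ≤ PN ≤ 1.000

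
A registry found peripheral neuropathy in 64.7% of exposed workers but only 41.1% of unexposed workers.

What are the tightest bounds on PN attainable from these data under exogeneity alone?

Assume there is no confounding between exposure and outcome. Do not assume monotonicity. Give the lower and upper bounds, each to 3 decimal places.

0.365 ≤ PN ≤ 0.910

p₁ = 0.647, p₀ = 0.411.
Under exogeneity alone the bounds on PN are max{0,(p₁−p₀)/p₁} ≤ PN ≤ min{1,(1−p₀)/p₁}.
  lower = (p₁ − p₀)/p₁ = 0.236 / 0.647 ≈ 0.3648
  upper = min{1, (1 − p₀)/p₁} = 0.589 / 0.647 ≈ 0.9104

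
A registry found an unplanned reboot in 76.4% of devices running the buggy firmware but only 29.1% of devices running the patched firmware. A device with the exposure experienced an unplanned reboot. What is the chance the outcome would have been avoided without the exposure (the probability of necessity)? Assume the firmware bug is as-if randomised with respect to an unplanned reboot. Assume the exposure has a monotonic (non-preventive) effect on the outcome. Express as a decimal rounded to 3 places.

PN ≈ 0.619

p₁ = 0.764, p₀ = 0.291.
Under exogeneity and monotonicity, PN = (p₁ − p₀) / p₁.
PN = (0.764 − 0.291) / 0.764 = 0.473 / 0.764 ≈ 0.6191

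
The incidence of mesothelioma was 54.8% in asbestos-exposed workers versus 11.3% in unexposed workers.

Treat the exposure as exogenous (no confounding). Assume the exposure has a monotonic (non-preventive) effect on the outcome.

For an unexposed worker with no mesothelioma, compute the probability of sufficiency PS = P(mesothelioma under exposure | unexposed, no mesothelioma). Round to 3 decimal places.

PS ≈ 0.490

p₁ = 0.548, p₀ = 0.113.
Under exogeneity and monotonicity, PS = (p₁ − p₀) / (1 − p₀).
PS = (0.548 − 0.113) / (1 − 0.113) = 0.435 / 0.887 ≈ 0.4904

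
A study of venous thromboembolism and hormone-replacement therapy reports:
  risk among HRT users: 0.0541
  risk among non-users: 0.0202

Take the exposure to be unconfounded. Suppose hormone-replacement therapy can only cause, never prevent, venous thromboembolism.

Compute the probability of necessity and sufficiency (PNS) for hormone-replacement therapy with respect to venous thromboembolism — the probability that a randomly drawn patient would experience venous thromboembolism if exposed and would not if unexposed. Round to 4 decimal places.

Let p₁ = 0.0541, p₀ = 0.0202.
Under exogeneity and monotonicity, PNS = p₁ − p₀.
PNS = 0.0541 − 0.0202 = 0.0339

PNS ≈ 0.0339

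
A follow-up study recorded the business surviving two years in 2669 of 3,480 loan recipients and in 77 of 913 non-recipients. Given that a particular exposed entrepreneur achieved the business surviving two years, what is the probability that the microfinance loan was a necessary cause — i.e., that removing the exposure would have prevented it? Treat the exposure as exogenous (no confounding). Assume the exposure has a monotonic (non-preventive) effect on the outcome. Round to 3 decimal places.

PN ≈ 0.890

p₁ = P(outcome | exposed) = 2669/3480 = 0.76695
p₀ = P(outcome | unexposed) = 77/913 = 0.084337
Under exogeneity and monotonicity, PN = (p₁ − p₀) / p₁.
PN = (0.76695 − 0.084337) / 0.76695 = 0.68262 / 0.76695 ≈ 0.8900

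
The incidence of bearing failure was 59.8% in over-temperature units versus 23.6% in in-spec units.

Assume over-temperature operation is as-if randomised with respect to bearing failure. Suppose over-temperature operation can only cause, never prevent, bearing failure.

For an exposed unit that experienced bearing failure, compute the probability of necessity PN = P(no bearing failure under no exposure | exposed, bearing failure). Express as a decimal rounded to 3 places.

PN ≈ 0.605

p₁ = 0.598, p₀ = 0.236.
Under exogeneity and monotonicity, PN = (p₁ − p₀) / p₁.
PN = (0.598 − 0.236) / 0.598 = 0.362 / 0.598 ≈ 0.6054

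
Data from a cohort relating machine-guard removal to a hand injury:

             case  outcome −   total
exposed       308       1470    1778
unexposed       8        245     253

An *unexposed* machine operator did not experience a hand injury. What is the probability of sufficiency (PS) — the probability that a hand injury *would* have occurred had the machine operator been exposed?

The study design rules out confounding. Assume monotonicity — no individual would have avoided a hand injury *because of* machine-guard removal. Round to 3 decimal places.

p₁ = P(outcome | exposed) = 308/1778 = 0.17323
p₀ = P(outcome | unexposed) = 8/253 = 0.031621
Under exogeneity and monotonicity, PS = (p₁ − p₀) / (1 − p₀).
PS = (0.17323 − 0.031621) / (1 − 0.031621) = 0.14161 / 0.96838 ≈ 0.1462

PS ≈ 0.146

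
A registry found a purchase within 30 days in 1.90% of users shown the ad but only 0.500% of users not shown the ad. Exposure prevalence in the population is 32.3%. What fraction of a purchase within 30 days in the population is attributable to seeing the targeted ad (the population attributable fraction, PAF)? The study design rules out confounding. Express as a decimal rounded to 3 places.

PAF ≈ 0.475

p₁ = 0.019, p₀ = 0.005.
Overall risk P(Y=1) = π·p₁ + (1−π)·p₀ = 0.323×0.019 + 0.677×0.005 = 0.009522.
Under exogeneity, PAF = [P(Y=1) − p₀] / P(Y=1).
PAF = (0.009522 − 0.005) / 0.009522 ≈ 0.4749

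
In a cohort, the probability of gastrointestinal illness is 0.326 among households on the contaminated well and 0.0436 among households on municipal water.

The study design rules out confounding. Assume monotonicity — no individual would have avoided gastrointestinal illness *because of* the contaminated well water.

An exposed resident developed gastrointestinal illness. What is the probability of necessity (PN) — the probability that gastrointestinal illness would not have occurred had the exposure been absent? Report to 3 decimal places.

Let p₁ = 0.326, p₀ = 0.0436.
Under exogeneity and monotonicity, PN = (p₁ − p₀) / p₁.
PN = (0.326 − 0.0436) / 0.326 = 0.2824 / 0.326 ≈ 0.8663

PN ≈ 0.866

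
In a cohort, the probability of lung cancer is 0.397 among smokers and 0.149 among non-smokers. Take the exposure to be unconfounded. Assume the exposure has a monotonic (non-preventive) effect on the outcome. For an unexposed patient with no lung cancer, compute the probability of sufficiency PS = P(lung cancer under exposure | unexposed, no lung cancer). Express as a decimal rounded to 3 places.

Let p₁ = 0.397, p₀ = 0.149.
Under exogeneity and monotonicity, PS = (p₁ − p₀) / (1 − p₀).
PS = (0.397 − 0.149) / (1 − 0.149) = 0.248 / 0.851 ≈ 0.2914

PS ≈ 0.291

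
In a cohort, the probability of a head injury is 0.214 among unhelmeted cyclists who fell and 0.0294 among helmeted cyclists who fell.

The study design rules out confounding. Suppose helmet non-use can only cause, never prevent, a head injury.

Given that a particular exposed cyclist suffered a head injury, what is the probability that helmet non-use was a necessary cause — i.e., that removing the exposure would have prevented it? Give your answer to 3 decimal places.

PN ≈ 0.863

Let p₁ = 0.214, p₀ = 0.0294.
Under exogeneity and monotonicity, PN = (p₁ − p₀) / p₁.
PN = (0.214 − 0.0294) / 0.214 = 0.1846 / 0.214 ≈ 0.8626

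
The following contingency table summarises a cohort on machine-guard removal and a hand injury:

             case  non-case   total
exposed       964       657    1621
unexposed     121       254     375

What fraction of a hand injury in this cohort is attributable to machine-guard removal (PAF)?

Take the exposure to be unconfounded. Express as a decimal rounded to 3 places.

p₁ = P(outcome | exposed) = 964/1621 = 0.59469
p₀ = P(outcome | unexposed) = 121/375 = 0.32267
Exposure prevalence π = 1621/1996 = 0.81212; overall risk P(Y=1) = 0.54359.
Under exogeneity, PAF = [P(Y=1) − p₀]/P(Y=1).
PAF = (0.54359 − 0.32267) / 0.54359 ≈ 0.4064

PAF ≈ 0.406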